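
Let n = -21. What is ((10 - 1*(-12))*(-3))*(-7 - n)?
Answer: -924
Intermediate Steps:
((10 - 1*(-12))*(-3))*(-7 - n) = ((10 - 1*(-12))*(-3))*(-7 - 1*(-21)) = ((10 + 12)*(-3))*(-7 + 21) = (22*(-3))*14 = -66*14 = -924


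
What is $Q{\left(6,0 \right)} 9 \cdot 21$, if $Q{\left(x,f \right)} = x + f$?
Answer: $1134$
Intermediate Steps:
$Q{\left(x,f \right)} = f + x$
$Q{\left(6,0 \right)} 9 \cdot 21 = \left(0 + 6\right) 9 \cdot 21 = 6 \cdot 9 \cdot 21 = 54 \cdot 21 = 1134$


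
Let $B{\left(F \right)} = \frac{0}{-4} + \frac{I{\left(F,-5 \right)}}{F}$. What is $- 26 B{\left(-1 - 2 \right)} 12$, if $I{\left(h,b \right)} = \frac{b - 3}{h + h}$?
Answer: $\frac{416}{3} \approx 138.67$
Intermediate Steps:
$I{\left(h,b \right)} = \frac{-3 + b}{2 h}$
$B{\left(F \right)} = - \frac{4}{F^{2}}$ ($B{\left(F \right)} = \frac{0}{-4} + \frac{\frac{1}{2} \frac{1}{F} \left(-3 - 5\right)}{F} = 0 \left(- \frac{1}{4}\right) + \frac{\frac{1}{2} \frac{1}{F} \left(-8\right)}{F} = 0 + \frac{\left(-4\right) \frac{1}{F}}{F} = 0 - \frac{4}{F^{2}} = - \frac{4}{F^{2}}$)
$- 26 B{\left(-1 - 2 \right)} 12 = - 26 \left(- \frac{4}{\left(-1 - 2\right)^{2}}\right) 12 = - 26 \left(- \frac{4}{9}\right) 12 = - 26 \left(\left(-4\right) \frac{1}{9}\right) 12 = \left(-26\right) \left(- \frac{4}{9}\right) 12 = \frac{104}{9} \cdot 12 = \frac{416}{3}$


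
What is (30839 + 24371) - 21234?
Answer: 33976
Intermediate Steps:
(30839 + 24371) - 21234 = 55210 - 21234 = 33976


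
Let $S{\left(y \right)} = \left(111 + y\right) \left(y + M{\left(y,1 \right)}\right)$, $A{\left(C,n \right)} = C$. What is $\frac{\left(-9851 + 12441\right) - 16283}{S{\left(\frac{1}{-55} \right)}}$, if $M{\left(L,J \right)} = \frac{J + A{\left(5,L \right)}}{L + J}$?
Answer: $- \frac{372791925}{18409664} \approx -20.25$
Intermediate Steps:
$M{\left(L,J \right)} = \frac{5 + J}{J + L}$ ($M{\left(L,J \right)} = \frac{J + 5}{L + J} = \frac{5 + J}{J + L}$)
$S{\left(y \right)} = \left(111 + y\right) \left(y + \frac{6}{1 + y}\right)$ ($S{\left(y \right)} = \left(111 + y\right) \left(y + \frac{5 + 1}{1 + y}\right) = \left(111 + y\right) \left(y + \frac{1}{1 + y} 6\right) = \left(111 + y\right) \left(y + \frac{6}{1 + y}\right)$)
$\frac{\left(-9851 + 12441\right) - 16283}{S{\left(\frac{1}{-55} \right)}} = \frac{\left(-9851 + 12441\right) - 16283}{\frac{1}{1 + \frac{1}{-55}} \left(666 + \frac{6}{-55} + \frac{\left(1 + \frac{1}{-55}\right) \left(111 + \frac{1}{-55}\right)}{-55}\right)} = \frac{2590 - 16283}{\frac{1}{1 - \frac{1}{55}} \left(666 + 6 \left(- \frac{1}{55}\right) - \frac{\left(1 - \frac{1}{55}\right) \left(111 - \frac{1}{55}\right)}{55}\right)} = - \frac{13693}{\frac{1}{\frac{54}{55}} \left(666 - \frac{6}{55} - \frac{54}{3025} \cdot \frac{6104}{55}\right)} = - \frac{13693}{\frac{55}{54} \left(666 - \frac{6}{55} - \frac{329616}{166375}\right)} = - \frac{13693}{\frac{55}{54} \cdot \frac{110457984}{166375}} = - \frac{13693}{\frac{18409664}{27225}} = \left(-13693\right) \frac{27225}{18409664} = - \frac{372791925}{18409664}$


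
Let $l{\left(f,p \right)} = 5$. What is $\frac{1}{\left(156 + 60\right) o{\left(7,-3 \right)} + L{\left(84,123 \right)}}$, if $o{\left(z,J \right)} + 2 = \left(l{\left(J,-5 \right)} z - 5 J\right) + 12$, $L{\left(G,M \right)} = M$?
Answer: $\frac{1}{13083} \approx 7.6435 \cdot 10^{-5}$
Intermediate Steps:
$o{\left(z,J \right)} = 10 - 5 J + 5 z$ ($o{\left(z,J \right)} = -2 - \left(-12 - 5 z + 5 J\right) = -2 + \left(12 - 5 J + 5 z\right) = 10 - 5 J + 5 z$)
$\frac{1}{\left(156 + 60\right) o{\left(7,-3 \right)} + L{\left(84,123 \right)}} = \frac{1}{\left(156 + 60\right) \left(10 - -15 + 5 \cdot 7\right) + 123} = \frac{1}{216 \left(10 + 15 + 35\right) + 123} = \frac{1}{216 \cdot 60 + 123} = \frac{1}{12960 + 123} = \frac{1}{13083}$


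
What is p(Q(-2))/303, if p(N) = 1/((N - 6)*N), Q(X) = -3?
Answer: 1/8181 ≈ 0.00012223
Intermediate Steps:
p(N) = 1/(N*(-6 + N)) (p(N) = 1/((-6 + N)*N) = 1/(N*(-6 + N)))
p(Q(-2))/303 = (1/((-3)*(-6 - 3)))/303 = (-1/3/(-9))/303 = (-1/3*(-1/9))/303 = (1/303)*(1/27) = 1/8181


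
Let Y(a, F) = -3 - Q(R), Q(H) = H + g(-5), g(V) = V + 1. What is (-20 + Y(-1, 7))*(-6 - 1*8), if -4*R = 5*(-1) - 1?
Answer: 287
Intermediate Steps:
g(V) = 1 + V
R = 3/2 (R = -(5*(-1) - 1)/4 = -(-5 - 1)/4 = -¼*(-6) = 3/2 ≈ 1.5000)
Q(H) = -4 + H (Q(H) = H + (1 - 5) = H - 4 = -4 + H)
Y(a, F) = -½ (Y(a, F) = -3 - (-4 + 3/2) = -3 - 1*(-5/2) = -3 + 5/2 = -½)
(-20 + Y(-1, 7))*(-6 - 1*8) = (-20 - ½)*(-6 - 1*8) = -41*(-6 - 8)/2 = -41/2*(-14) = 287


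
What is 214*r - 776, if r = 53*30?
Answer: 339484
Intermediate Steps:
r = 1590
214*r - 776 = 214*1590 - 776 = 340260 - 776 = 339484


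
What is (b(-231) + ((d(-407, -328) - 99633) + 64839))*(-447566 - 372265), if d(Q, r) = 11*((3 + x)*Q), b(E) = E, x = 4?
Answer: 54407264484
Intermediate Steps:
d(Q, r) = 77*Q (d(Q, r) = 11*((3 + 4)*Q) = 11*(7*Q) = 77*Q)
(b(-231) + ((d(-407, -328) - 99633) + 64839))*(-447566 - 372265) = (-231 + ((77*(-407) - 99633) + 64839))*(-447566 - 372265) = (-231 + ((-31339 - 99633) + 64839))*(-819831) = (-231 + (-130972 + 64839))*(-819831) = (-231 - 66133)*(-819831) = -66364*(-819831) = 54407264484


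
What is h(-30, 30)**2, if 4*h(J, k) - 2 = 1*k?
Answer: 64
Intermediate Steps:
h(J, k) = 1/2 + k/4 (h(J, k) = 1/2 + (1*k)/4 = 1/2 + k/4)
h(-30, 30)**2 = (1/2 + (1/4)*30)**2 = (1/2 + 15/2)**2 = 8**2 = 64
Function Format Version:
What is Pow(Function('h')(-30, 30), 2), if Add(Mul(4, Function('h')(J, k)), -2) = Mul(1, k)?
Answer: 64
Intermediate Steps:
Function('h')(J, k) = Add(Rational(1, 2), Mul(Rational(1, 4), k)) (Function('h')(J, k) = Add(Rational(1, 2), Mul(Rational(1, 4), Mul(1, k))) = Add(Rational(1, 2), Mul(Rational(1, 4), k)))
Pow(Function('h')(-30, 30), 2) = Pow(Add(Rational(1, 2), Mul(Rational(1, 4), 30)), 2) = Pow(Add(Rational(1, 2), Rational(15, 2)), 2) = Pow(8, 2) = 64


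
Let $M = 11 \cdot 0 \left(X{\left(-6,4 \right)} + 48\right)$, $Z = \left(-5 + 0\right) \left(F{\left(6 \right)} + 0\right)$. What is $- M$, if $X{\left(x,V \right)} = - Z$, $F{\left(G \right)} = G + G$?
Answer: $0$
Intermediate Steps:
$F{\left(G \right)} = 2 G$
$Z = -60$ ($Z = \left(-5 + 0\right) \left(2 \cdot 6 + 0\right) = - 5 \left(12 + 0\right) = \left(-5\right) 12 = -60$)
$X{\left(x,V \right)} = 60$ ($X{\left(x,V \right)} = \left(-1\right) \left(-60\right) = 60$)
$M = 0$ ($M = 11 \cdot 0 \left(60 + 48\right) = 0 \cdot 108 = 0$)
$- M = \left(-1\right) 0 = 0$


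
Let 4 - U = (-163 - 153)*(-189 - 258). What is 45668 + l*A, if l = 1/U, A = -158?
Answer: 3225256911/70624 ≈ 45668.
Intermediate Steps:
U = -141248 (U = 4 - (-163 - 153)*(-189 - 258) = 4 - (-316)*(-447) = 4 - 1*141252 = 4 - 141252 = -141248)
l = -1/141248 (l = 1/(-141248) = -1/141248 ≈ -7.0797e-6)
45668 + l*A = 45668 - 1/141248*(-158) = 45668 + 79/70624 = 3225256911/70624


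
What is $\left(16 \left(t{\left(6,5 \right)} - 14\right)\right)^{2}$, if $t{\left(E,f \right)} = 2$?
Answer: $36864$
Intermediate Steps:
$\left(16 \left(t{\left(6,5 \right)} - 14\right)\right)^{2} = \left(16 \left(2 - 14\right)\right)^{2} = \left(16 \left(-12\right)\right)^{2} = \left(-192\right)^{2} = 36864$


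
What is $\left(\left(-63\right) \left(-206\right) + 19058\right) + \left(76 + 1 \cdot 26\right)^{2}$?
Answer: $42440$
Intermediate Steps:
$\left(\left(-63\right) \left(-206\right) + 19058\right) + \left(76 + 1 \cdot 26\right)^{2} = \left(12978 + 19058\right) + \left(76 + 26\right)^{2} = 32036 + 102^{2} = 32036 + 10404 = 42440$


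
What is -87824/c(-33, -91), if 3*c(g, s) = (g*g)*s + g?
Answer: 1996/751 ≈ 2.6578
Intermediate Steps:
c(g, s) = g/3 + s*g²/3 (c(g, s) = ((g*g)*s + g)/3 = (g²*s + g)/3 = (s*g² + g)/3 = (g + s*g²)/3 = g/3 + s*g²/3)
-87824/c(-33, -91) = -87824*(-1/(11*(1 - 33*(-91)))) = -87824*(-1/(11*(1 + 3003))) = -87824/((⅓)*(-33)*3004) = -87824/(-33044) = -87824*(-1/33044) = 1996/751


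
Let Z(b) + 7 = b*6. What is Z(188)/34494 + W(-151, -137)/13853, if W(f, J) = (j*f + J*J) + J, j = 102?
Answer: 126944833/477845382 ≈ 0.26566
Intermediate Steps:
W(f, J) = J + J² + 102*f (W(f, J) = (102*f + J*J) + J = (102*f + J²) + J = (J² + 102*f) + J = J + J² + 102*f)
Z(b) = -7 + 6*b (Z(b) = -7 + b*6 = -7 + 6*b)
Z(188)/34494 + W(-151, -137)/13853 = (-7 + 6*188)/34494 + (-137 + (-137)² + 102*(-151))/13853 = (-7 + 1128)*(1/34494) + (-137 + 18769 - 15402)*(1/13853) = 1121*(1/34494) + 3230*(1/13853) = 1121/34494 + 3230/13853 = 126944833/477845382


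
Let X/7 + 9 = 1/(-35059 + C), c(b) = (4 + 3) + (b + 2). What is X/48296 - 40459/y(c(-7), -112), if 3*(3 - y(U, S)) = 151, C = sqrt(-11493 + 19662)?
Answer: 3602575290339235453/4214690360852992 - 7*sqrt(8169)/59361836068352 ≈ 854.77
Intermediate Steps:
c(b) = 9 + b (c(b) = 7 + (2 + b) = 9 + b)
C = sqrt(8169) ≈ 90.383
y(U, S) = -142/3 (y(U, S) = 3 - 1/3*151 = 3 - 151/3 = -142/3)
X = -63 + 7/(-35059 + sqrt(8169)) ≈ -63.000
X/48296 - 40459/y(c(-7), -112) = (-77435140069/1229125312 - 7*sqrt(8169)/1229125312)/48296 - 40459/(-142/3) = (-77435140069/1229125312 - 7*sqrt(8169)/1229125312)*(1/48296) - 40459*(-3/142) = (-77435140069/59361836068352 - 7*sqrt(8169)/59361836068352) + 121377/142 = 3602575290339235453/4214690360852992 - 7*sqrt(8169)/59361836068352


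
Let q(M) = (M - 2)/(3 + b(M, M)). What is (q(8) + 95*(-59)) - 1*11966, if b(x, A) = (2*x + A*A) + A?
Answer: -1598955/91 ≈ -17571.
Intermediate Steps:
b(x, A) = A + A² + 2*x (b(x, A) = (2*x + A²) + A = (A² + 2*x) + A = A + A² + 2*x)
q(M) = (-2 + M)/(3 + M² + 3*M) (q(M) = (M - 2)/(3 + (M + M² + 2*M)) = (-2 + M)/(3 + (M² + 3*M)) = (-2 + M)/(3 + M² + 3*M))
(q(8) + 95*(-59)) - 1*11966 = ((-2 + 8)/(3 + 8² + 3*8) + 95*(-59)) - 1*11966 = (6/(3 + 64 + 24) - 5605) - 11966 = (6/91 - 5605) - 11966 = -510049/91 - 11966 = -1598955/91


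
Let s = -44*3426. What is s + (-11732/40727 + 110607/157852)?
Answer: -969106163600951/6428838404 ≈ -1.5074e+5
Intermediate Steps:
s = -150744
s + (-11732/40727 + 110607/157852) = -150744 + (-11732/40727 + 110607/157852) = -150744 + 2652771625/6428838404 = -969106163600951/6428838404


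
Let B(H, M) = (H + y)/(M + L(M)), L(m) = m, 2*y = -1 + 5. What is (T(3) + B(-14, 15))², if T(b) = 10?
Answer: 2304/25 ≈ 92.160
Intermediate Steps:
y = 2 (y = (-1 + 5)/2 = (½)*4 = 2)
B(H, M) = (2 + H)/(2*M) (B(H, M) = (H + 2)/(M + M) = (2 + H)/((2*M)) = (2 + H)*(1/(2*M)) = (2 + H)/(2*M))
(T(3) + B(-14, 15))² = (10 + (½)*(2 - 14)/15)² = (10 + (½)*(1/15)*(-12))² = (10 - ⅖)² = (48/5)² = 2304/25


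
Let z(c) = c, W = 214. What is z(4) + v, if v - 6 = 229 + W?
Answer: 453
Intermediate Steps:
v = 449 (v = 6 + (229 + 214) = 6 + 443 = 449)
z(4) + v = 4 + 449 = 453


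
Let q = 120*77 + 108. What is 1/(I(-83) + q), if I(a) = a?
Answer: 1/9265 ≈ 0.00010793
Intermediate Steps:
q = 9348 (q = 9240 + 108 = 9348)
1/(I(-83) + q) = 1/(-83 + 9348) = 1/9265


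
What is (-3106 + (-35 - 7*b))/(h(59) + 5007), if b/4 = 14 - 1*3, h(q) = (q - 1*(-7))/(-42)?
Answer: -24143/35038 ≈ -0.68905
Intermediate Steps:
h(q) = -⅙ - q/42 (h(q) = (q + 7)*(-1/42) = (7 + q)*(-1/42) = -⅙ - q/42)
b = 44 (b = 4*(14 - 1*3) = 4*(14 - 3) = 4*11 = 44)
(-3106 + (-35 - 7*b))/(h(59) + 5007) = (-3106 + (-35 - 7*44))/((-⅙ - 1/42*59) + 5007) = (-3106 + (-35 - 308))/((-⅙ - 59/42) + 5007) = (-3106 - 343)/(-11/7 + 5007) = -3449/35038/7 = -3449*7/35038 = -24143/35038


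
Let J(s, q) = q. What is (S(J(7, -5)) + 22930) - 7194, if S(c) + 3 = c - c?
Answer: 15733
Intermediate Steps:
S(c) = -3 (S(c) = -3 + (c - c) = -3 + 0 = -3)
(S(J(7, -5)) + 22930) - 7194 = (-3 + 22930) - 7194 = 22927 - 7194 = 15733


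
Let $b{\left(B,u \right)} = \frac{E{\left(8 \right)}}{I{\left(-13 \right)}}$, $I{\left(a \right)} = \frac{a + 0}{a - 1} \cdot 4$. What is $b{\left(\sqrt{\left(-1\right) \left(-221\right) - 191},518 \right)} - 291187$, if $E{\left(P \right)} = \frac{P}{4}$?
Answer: $- \frac{3785424}{13} \approx -2.9119 \cdot 10^{5}$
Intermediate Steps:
$E{\left(P \right)} = \frac{P}{4}$ ($E{\left(P \right)} = P \frac{1}{4} = \frac{P}{4}$)
$I{\left(a \right)} = \frac{4 a}{-1 + a}$ ($I{\left(a \right)} = \frac{a}{-1 + a} 4 = \frac{4 a}{-1 + a}$)
$b{\left(B,u \right)} = \frac{7}{13}$ ($b{\left(B,u \right)} = \frac{\frac{1}{4} \cdot 8}{4 \left(-13\right) \frac{1}{-1 - 13}} = \frac{2}{4 \left(-13\right) \frac{1}{-14}} = \frac{2}{4 \left(-13\right) \left(- \frac{1}{14}\right)} = \frac{2}{\frac{26}{7}} = 2 \cdot \frac{7}{26} = \frac{7}{13}$)
$b{\left(\sqrt{\left(-1\right) \left(-221\right) - 191},518 \right)} - 291187 = \frac{7}{13} - 291187 = - \frac{3785424}{13}$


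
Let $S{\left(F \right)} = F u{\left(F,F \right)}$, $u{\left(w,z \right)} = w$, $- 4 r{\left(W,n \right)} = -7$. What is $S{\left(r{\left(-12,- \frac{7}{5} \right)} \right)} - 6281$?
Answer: $- \frac{100447}{16} \approx -6277.9$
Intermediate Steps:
$r{\left(W,n \right)} = \frac{7}{4}$ ($r{\left(W,n \right)} = \left(- \frac{1}{4}\right) \left(-7\right) = \frac{7}{4}$)
$S{\left(F \right)} = F^{2}$ ($S{\left(F \right)} = F F = F^{2}$)
$S{\left(r{\left(-12,- \frac{7}{5} \right)} \right)} - 6281 = \left(\frac{7}{4}\right)^{2} - 6281 = \frac{49}{16} - 6281 = - \frac{100447}{16}$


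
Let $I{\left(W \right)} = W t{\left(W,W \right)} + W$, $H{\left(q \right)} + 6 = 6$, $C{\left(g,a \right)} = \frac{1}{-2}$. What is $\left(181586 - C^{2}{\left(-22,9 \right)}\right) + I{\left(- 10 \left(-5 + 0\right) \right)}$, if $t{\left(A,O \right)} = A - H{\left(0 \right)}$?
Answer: $\frac{736543}{4} \approx 1.8414 \cdot 10^{5}$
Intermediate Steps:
$C{\left(g,a \right)} = - \frac{1}{2}$
$H{\left(q \right)} = 0$ ($H{\left(q \right)} = -6 + 6 = 0$)
$t{\left(A,O \right)} = A$ ($t{\left(A,O \right)} = A - 0 = A + 0 = A$)
$I{\left(W \right)} = W + W^{2}$ ($I{\left(W \right)} = W W + W = W^{2} + W = W + W^{2}$)
$\left(181586 - C^{2}{\left(-22,9 \right)}\right) + I{\left(- 10 \left(-5 + 0\right) \right)} = \left(181586 - \left(- \frac{1}{2}\right)^{2}\right) + - 10 \left(-5 + 0\right) \left(1 - 10 \left(-5 + 0\right)\right) = \left(181586 - \frac{1}{4}\right) + \left(-10\right) \left(-5\right) \left(1 - -50\right) = \left(181586 - \frac{1}{4}\right) + 50 \left(1 + 50\right) = \frac{726343}{4} + 50 \cdot 51 = \frac{726343}{4} + 2550 = \frac{736543}{4}$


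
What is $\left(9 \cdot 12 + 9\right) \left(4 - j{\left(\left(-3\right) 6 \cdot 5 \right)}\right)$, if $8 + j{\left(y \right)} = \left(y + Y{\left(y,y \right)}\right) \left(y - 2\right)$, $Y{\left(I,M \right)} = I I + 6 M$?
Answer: $80408484$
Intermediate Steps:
$Y{\left(I,M \right)} = I^{2} + 6 M$
$j{\left(y \right)} = -8 + \left(-2 + y\right) \left(y^{2} + 7 y\right)$ ($j{\left(y \right)} = -8 + \left(y + \left(y^{2} + 6 y\right)\right) \left(y - 2\right) = -8 + \left(y^{2} + 7 y\right) \left(-2 + y\right) = -8 + \left(-2 + y\right) \left(y^{2} + 7 y\right)$)
$\left(9 \cdot 12 + 9\right) \left(4 - j{\left(\left(-3\right) 6 \cdot 5 \right)}\right) = \left(9 \cdot 12 + 9\right) \left(4 - \left(-8 + \left(\left(-3\right) 6 \cdot 5\right)^{3} - 14 \left(-3\right) 6 \cdot 5 + 5 \left(\left(-3\right) 6 \cdot 5\right)^{2}\right)\right) = \left(108 + 9\right) \left(4 - \left(-8 + \left(\left(-18\right) 5\right)^{3} - 14 \left(\left(-18\right) 5\right) + 5 \left(\left(-18\right) 5\right)^{2}\right)\right) = 117 \left(4 - \left(-8 + \left(-90\right)^{3} - -1260 + 5 \left(-90\right)^{2}\right)\right) = 117 \left(4 - \left(-8 - 729000 + 1260 + 5 \cdot 8100\right)\right) = 117 \left(4 - \left(-8 - 729000 + 1260 + 40500\right)\right) = 117 \left(4 - -687248\right) = 117 \left(4 + 687248\right) = 117 \cdot 687252 = 80408484$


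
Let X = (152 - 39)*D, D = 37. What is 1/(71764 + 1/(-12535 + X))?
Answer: 8354/599516455 ≈ 1.3935e-5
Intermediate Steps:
X = 4181 (X = (152 - 39)*37 = 113*37 = 4181)
1/(71764 + 1/(-12535 + X)) = 1/(71764 + 1/(-12535 + 4181)) = 1/(71764 + 1/(-8354)) = 1/(71764 - 1/8354) = 1/(599516455/8354) = 8354/599516455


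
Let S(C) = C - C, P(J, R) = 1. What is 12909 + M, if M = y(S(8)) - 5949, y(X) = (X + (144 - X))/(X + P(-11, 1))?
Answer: 7104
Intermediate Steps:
S(C) = 0
y(X) = 144/(1 + X) (y(X) = (X + (144 - X))/(X + 1) = 144/(1 + X))
M = -5805 (M = 144/(1 + 0) - 5949 = 144/1 - 5949 = 144*1 - 5949 = 144 - 5949 = -5805)
12909 + M = 12909 - 5805 = 7104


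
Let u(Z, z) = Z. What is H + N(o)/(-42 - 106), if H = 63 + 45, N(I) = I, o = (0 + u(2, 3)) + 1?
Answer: 15981/148 ≈ 107.98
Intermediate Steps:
o = 3 (o = (0 + 2) + 1 = 2 + 1 = 3)
H = 108
H + N(o)/(-42 - 106) = 108 + 3/(-42 - 106) = 108 + 3/(-148) = 108 - 1/148*3 = 108 - 3/148 = 15981/148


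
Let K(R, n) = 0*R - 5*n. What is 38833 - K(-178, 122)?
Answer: 39443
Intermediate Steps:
K(R, n) = -5*n (K(R, n) = 0 - 5*n = -5*n)
38833 - K(-178, 122) = 38833 - (-5)*122 = 38833 - 1*(-610) = 38833 + 610 = 39443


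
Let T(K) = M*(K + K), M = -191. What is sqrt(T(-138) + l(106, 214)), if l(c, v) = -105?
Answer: sqrt(52611) ≈ 229.37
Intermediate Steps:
T(K) = -382*K (T(K) = -191*(K + K) = -382*K)
sqrt(T(-138) + l(106, 214)) = sqrt(-382*(-138) - 105) = sqrt(52716 - 105) = sqrt(52611)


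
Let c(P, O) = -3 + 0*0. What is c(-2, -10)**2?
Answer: 9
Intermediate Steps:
c(P, O) = -3 (c(P, O) = -3 + 0 = -3)
c(-2, -10)**2 = (-3)**2 = 9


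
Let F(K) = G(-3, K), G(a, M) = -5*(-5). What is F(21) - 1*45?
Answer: -20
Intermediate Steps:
G(a, M) = 25
F(K) = 25
F(21) - 1*45 = 25 - 1*45 = 25 - 45 = -20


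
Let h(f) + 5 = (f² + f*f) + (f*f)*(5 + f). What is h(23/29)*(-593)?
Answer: 1417863/24389 ≈ 58.135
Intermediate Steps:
h(f) = -5 + 2*f² + f²*(5 + f) (h(f) = -5 + ((f² + f*f) + (f*f)*(5 + f)) = -5 + ((f² + f²) + f²*(5 + f)) = -5 + (2*f² + f²*(5 + f)) = -5 + 2*f² + f²*(5 + f))
h(23/29)*(-593) = (-5 + (23/29)³ + 7*(23/29)²)*(-593) = (-5 + 12167/24389 + 7*(529/841))*(-593) = (-5 + 12167/24389 + 3703/841)*(-593) = -2391/24389*(-593) = 1417863/24389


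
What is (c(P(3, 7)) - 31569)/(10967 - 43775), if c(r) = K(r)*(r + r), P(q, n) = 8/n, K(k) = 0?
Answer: 10523/10936 ≈ 0.96223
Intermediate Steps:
c(r) = 0 (c(r) = 0*(r + r) = 0*(2*r) = 0)
(c(P(3, 7)) - 31569)/(10967 - 43775) = (0 - 31569)/(10967 - 43775) = -31569/(-32808) = -31569*(-1/32808) = 10523/10936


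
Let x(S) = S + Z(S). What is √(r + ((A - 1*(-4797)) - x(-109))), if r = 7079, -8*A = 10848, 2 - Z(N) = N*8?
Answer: √9755 ≈ 98.767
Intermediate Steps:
Z(N) = 2 - 8*N (Z(N) = 2 - N*8 = 2 - 8*N)
A = -1356 (A = -⅛*10848 = -1356)
x(S) = 2 - 7*S (x(S) = S + (2 - 8*S) = 2 - 7*S)
√(r + ((A - 1*(-4797)) - x(-109))) = √(7079 + ((-1356 - 1*(-4797)) - (2 - 7*(-109)))) = √(7079 + ((-1356 + 4797) - (2 + 763))) = √(7079 + (3441 - 1*765)) = √(7079 + (3441 - 765)) = √(7079 + 2676) = √9755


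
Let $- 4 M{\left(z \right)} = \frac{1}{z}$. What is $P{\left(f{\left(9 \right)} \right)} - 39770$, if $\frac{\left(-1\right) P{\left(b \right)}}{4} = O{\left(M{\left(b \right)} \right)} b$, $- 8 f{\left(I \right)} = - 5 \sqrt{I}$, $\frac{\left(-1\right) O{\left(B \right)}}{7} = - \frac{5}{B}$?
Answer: $- \frac{151205}{4} \approx -37801.0$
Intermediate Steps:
$M{\left(z \right)} = - \frac{1}{4 z}$
$O{\left(B \right)} = \frac{35}{B}$ ($O{\left(B \right)} = - 7 \left(- \frac{5}{B}\right) = \frac{35}{B}$)
$f{\left(I \right)} = \frac{5 \sqrt{I}}{8}$ ($f{\left(I \right)} = - \frac{\left(-5\right) \sqrt{I}}{8} = \frac{5 \sqrt{I}}{8}$)
$P{\left(b \right)} = 560 b^{2}$ ($P{\left(b \right)} = - 4 \frac{35}{\left(- \frac{1}{4}\right) \frac{1}{b}} b = - 4 \cdot 35 \left(- 4 b\right) b = - 4 - 140 b b = - 4 \left(- 140 b^{2}\right) = 560 b^{2}$)
$P{\left(f{\left(9 \right)} \right)} - 39770 = 560 \left(\frac{5 \sqrt{9}}{8}\right)^{2} - 39770 = 560 \left(\frac{5}{8} \cdot 3\right)^{2} - 39770 = 560 \left(\frac{15}{8}\right)^{2} - 39770 = 560 \cdot \frac{225}{64} - 39770 = \frac{7875}{4} - 39770 = - \frac{151205}{4}$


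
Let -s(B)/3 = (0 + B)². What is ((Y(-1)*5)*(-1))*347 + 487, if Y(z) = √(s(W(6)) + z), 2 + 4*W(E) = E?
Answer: 487 - 3470*I ≈ 487.0 - 3470.0*I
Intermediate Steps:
W(E) = -½ + E/4
s(B) = -3*B² (s(B) = -3*(0 + B)² = -3*B²)
Y(z) = √(-3 + z) (Y(z) = √(-3*(-½ + (¼)*6)² + z) = √(-3*(-½ + 3/2)² + z) = √(-3*1² + z) = √(-3*1 + z) = √(-3 + z))
((Y(-1)*5)*(-1))*347 + 487 = ((√(-3 - 1)*5)*(-1))*347 + 487 = ((√(-4)*5)*(-1))*347 + 487 = (((2*I)*5)*(-1))*347 + 487 = ((10*I)*(-1))*347 + 487 = -10*I*347 + 487 = -3470*I + 487 = 487 - 3470*I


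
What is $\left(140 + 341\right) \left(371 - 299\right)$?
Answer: $34632$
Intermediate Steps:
$\left(140 + 341\right) \left(371 - 299\right) = 481 \cdot 72 = 34632$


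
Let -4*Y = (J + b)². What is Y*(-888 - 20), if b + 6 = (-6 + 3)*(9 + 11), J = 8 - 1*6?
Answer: 929792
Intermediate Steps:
J = 2 (J = 8 - 6 = 2)
b = -66 (b = -6 + (-6 + 3)*(9 + 11) = -6 - 3*20 = -6 - 60 = -66)
Y = -1024 (Y = -(2 - 66)²/4 = -¼*(-64)² = -¼*4096 = -1024)
Y*(-888 - 20) = -1024*(-888 - 20) = -1024*(-908) = 929792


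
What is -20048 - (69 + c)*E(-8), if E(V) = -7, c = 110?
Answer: -18795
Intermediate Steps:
-20048 - (69 + c)*E(-8) = -20048 - (69 + 110)*(-7) = -20048 - 179*(-7) = -20048 - 1*(-1253) = -20048 + 1253 = -18795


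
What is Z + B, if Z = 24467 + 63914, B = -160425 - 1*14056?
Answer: -86100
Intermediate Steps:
B = -174481 (B = -160425 - 14056 = -174481)
Z = 88381
Z + B = 88381 - 174481 = -86100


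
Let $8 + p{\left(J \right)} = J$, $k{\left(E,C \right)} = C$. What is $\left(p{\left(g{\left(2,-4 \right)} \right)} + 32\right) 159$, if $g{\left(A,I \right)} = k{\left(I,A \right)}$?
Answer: $4134$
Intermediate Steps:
$g{\left(A,I \right)} = A$
$p{\left(J \right)} = -8 + J$
$\left(p{\left(g{\left(2,-4 \right)} \right)} + 32\right) 159 = \left(\left(-8 + 2\right) + 32\right) 159 = \left(-6 + 32\right) 159 = 26 \cdot 159 = 4134$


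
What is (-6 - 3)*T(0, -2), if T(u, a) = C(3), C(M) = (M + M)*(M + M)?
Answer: -324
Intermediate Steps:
C(M) = 4*M**2 (C(M) = (2*M)*(2*M) = 4*M**2)
T(u, a) = 36 (T(u, a) = 4*3**2 = 4*9 = 36)
(-6 - 3)*T(0, -2) = (-6 - 3)*36 = -9*36 = -324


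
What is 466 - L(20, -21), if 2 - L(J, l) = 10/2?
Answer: 469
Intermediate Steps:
L(J, l) = -3 (L(J, l) = 2 - 10/2 = 2 - 1*5 = 2 - 5 = -3)
466 - L(20, -21) = 466 - 1*(-3) = 466 + 3 = 469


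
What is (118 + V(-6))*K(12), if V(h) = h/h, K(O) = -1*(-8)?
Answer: 952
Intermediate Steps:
K(O) = 8
V(h) = 1
(118 + V(-6))*K(12) = (118 + 1)*8 = 119*8 = 952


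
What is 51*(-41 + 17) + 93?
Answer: -1131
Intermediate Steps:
51*(-41 + 17) + 93 = 51*(-24) + 93 = -1224 + 93 = -1131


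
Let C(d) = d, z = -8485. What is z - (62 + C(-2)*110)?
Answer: -8327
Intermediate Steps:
z - (62 + C(-2)*110) = -8485 - (62 - 2*110) = -8485 - (62 - 220) = -8485 - 1*(-158) = -8485 + 158 = -8327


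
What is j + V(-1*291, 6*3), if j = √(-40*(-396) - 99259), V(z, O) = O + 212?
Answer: 230 + I*√83419 ≈ 230.0 + 288.82*I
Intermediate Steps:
V(z, O) = 212 + O
j = I*√83419 (j = √(15840 - 99259) = √(-83419) = I*√83419 ≈ 288.82*I)
j + V(-1*291, 6*3) = I*√83419 + (212 + 6*3) = I*√83419 + (212 + 18) = I*√83419 + 230 = 230 + I*√83419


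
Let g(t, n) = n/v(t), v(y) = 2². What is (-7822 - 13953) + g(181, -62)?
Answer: -43581/2 ≈ -21791.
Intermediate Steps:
v(y) = 4
g(t, n) = n/4
(-7822 - 13953) + g(181, -62) = (-7822 - 13953) + (¼)*(-62) = -21775 - 31/2 = -43581/2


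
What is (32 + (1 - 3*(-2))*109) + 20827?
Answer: 21622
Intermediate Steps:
(32 + (1 - 3*(-2))*109) + 20827 = (32 + (1 + 6)*109) + 20827 = (32 + 7*109) + 20827 = (32 + 763) + 20827 = 795 + 20827 = 21622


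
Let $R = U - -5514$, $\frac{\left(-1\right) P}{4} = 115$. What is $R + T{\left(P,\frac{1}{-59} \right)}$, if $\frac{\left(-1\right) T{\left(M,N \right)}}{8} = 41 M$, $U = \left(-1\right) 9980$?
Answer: $146414$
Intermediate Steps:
$P = -460$ ($P = \left(-4\right) 115 = -460$)
$U = -9980$
$T{\left(M,N \right)} = - 328 M$ ($T{\left(M,N \right)} = - 8 \cdot 41 M = - 328 M$)
$R = -4466$ ($R = -9980 - -5514 = -9980 + 5514 = -4466$)
$R + T{\left(P,\frac{1}{-59} \right)} = -4466 - -150880 = -4466 + 150880 = 146414$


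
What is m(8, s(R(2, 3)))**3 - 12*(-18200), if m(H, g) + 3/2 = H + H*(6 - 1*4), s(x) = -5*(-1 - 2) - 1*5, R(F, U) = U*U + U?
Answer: 1838325/8 ≈ 2.2979e+5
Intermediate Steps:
R(F, U) = U + U**2 (R(F, U) = U**2 + U = U + U**2)
s(x) = 10 (s(x) = -5*(-3) - 5 = 15 - 5 = 10)
m(H, g) = -3/2 + 3*H (m(H, g) = -3/2 + (H + H*(6 - 1*4)) = -3/2 + (H + H*(6 - 4)) = -3/2 + (H + H*2) = -3/2 + (H + 2*H) = -3/2 + 3*H)
m(8, s(R(2, 3)))**3 - 12*(-18200) = (-3/2 + 3*8)**3 - 12*(-18200) = (-3/2 + 24)**3 - 1*(-218400) = (45/2)**3 + 218400 = 91125/8 + 218400 = 1838325/8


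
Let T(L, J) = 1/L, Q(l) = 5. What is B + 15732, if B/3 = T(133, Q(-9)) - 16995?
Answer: -4688646/133 ≈ -35253.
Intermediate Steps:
B = -6781002/133 (B = 3*(1/133 - 16995) = 3*(-2260334/133) = -6781002/133 ≈ -50985.)
B + 15732 = -6781002/133 + 15732 = -4688646/133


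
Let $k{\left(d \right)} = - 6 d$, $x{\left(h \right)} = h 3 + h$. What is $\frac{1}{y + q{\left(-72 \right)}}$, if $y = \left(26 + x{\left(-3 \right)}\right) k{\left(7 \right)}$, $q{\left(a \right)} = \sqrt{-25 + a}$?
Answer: $- \frac{588}{345841} - \frac{i \sqrt{97}}{345841} \approx -0.0017002 - 2.8478 \cdot 10^{-5} i$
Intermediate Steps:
$x{\left(h \right)} = 4 h$ ($x{\left(h \right)} = 3 h + h = 4 h$)
$y = -588$ ($y = \left(26 + 4 \left(-3\right)\right) \left(\left(-6\right) 7\right) = \left(26 - 12\right) \left(-42\right) = 14 \left(-42\right) = -588$)
$\frac{1}{y + q{\left(-72 \right)}} = \frac{1}{-588 + \sqrt{-25 - 72}} = \frac{1}{-588 + \sqrt{-97}} = \frac{1}{-588 + i \sqrt{97}}$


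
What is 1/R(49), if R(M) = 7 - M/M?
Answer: ⅙ ≈ 0.16667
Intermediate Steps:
R(M) = 6 (R(M) = 7 - 1*1 = 7 - 1 = 6)
1/R(49) = 1/6 = ⅙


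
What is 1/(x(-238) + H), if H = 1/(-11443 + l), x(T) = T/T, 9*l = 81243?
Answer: 2416/2415 ≈ 1.0004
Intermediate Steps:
l = 9027 (l = (⅑)*81243 = 9027)
x(T) = 1
H = -1/2416 (H = 1/(-11443 + 9027) = 1/(-2416) = -1/2416 ≈ -0.00041391)
1/(x(-238) + H) = 1/(1 - 1/2416) = 1/(2415/2416) = 2416/2415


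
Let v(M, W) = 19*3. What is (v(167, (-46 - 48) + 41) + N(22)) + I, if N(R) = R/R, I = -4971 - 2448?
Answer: -7361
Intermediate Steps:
v(M, W) = 57
I = -7419
N(R) = 1
(v(167, (-46 - 48) + 41) + N(22)) + I = (57 + 1) - 7419 = 58 - 7419 = -7361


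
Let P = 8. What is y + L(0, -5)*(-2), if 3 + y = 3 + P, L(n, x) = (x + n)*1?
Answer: 18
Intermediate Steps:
L(n, x) = n + x (L(n, x) = (n + x)*1 = n + x)
y = 8 (y = -3 + (3 + 8) = -3 + 11 = 8)
y + L(0, -5)*(-2) = 8 + (0 - 5)*(-2) = 8 - 5*(-2) = 8 + 10 = 18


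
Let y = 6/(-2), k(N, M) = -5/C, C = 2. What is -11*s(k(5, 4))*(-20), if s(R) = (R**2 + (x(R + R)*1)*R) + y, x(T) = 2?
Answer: -385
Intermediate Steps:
k(N, M) = -5/2
y = -3 (y = 6*(-1/2) = -3)
s(R) = -3 + R**2 + 2*R (s(R) = (R**2 + (2*1)*R) - 3 = (R**2 + 2*R) - 3 = -3 + R**2 + 2*R)
-11*s(k(5, 4))*(-20) = -11*(-3 + (-5/2)**2 + 2*(-5/2))*(-20) = -11*(-3 + 25/4 - 5)*(-20) = -11*(-7/4)*(-20) = (77/4)*(-20) = -385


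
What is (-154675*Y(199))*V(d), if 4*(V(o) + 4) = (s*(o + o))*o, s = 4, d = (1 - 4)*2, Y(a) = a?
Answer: -2093062100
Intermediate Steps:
d = -6 (d = -3*2 = -6)
V(o) = -4 + 2*o**2 (V(o) = -4 + ((4*(o + o))*o)/4 = -4 + ((4*(2*o))*o)/4 = -4 + ((8*o)*o)/4 = -4 + (8*o**2)/4 = -4 + 2*o**2)
(-154675*Y(199))*V(d) = (-154675/(1/199))*(-4 + 2*(-6)**2) = (-154675/1/199)*(-4 + 2*36) = (-154675*199)*(-4 + 72) = -30780325*68 = -2093062100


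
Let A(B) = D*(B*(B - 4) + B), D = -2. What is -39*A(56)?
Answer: 231504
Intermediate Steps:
A(B) = -2*B - 2*B*(-4 + B) (A(B) = -2*(B*(B - 4) + B) = -2*(B*(-4 + B) + B) = -2*(B + B*(-4 + B)) = -2*B - 2*B*(-4 + B))
-39*A(56) = -78*56*(3 - 1*56) = -78*56*(3 - 56) = -78*56*(-53) = -39*(-5936) = 231504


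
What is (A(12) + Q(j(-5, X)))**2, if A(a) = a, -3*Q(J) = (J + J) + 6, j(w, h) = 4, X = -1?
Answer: 484/9 ≈ 53.778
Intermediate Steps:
Q(J) = -2 - 2*J/3 (Q(J) = -((J + J) + 6)/3 = -(2*J + 6)/3 = -(6 + 2*J)/3 = -2 - 2*J/3)
(A(12) + Q(j(-5, X)))**2 = (12 + (-2 - 2/3*4))**2 = (12 + (-2 - 8/3))**2 = (12 - 14/3)**2 = (22/3)**2 = 484/9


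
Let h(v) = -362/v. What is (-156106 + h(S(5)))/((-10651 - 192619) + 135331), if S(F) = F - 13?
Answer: 624243/271756 ≈ 2.2971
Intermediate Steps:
S(F) = -13 + F
(-156106 + h(S(5)))/((-10651 - 192619) + 135331) = (-156106 - 362/(-13 + 5))/((-10651 - 192619) + 135331) = (-156106 - 362/(-8))/(-203270 + 135331) = (-156106 - 362*(-⅛))/(-67939) = (-156106 + 181/4)*(-1/67939) = -624243/4*(-1/67939) = 624243/271756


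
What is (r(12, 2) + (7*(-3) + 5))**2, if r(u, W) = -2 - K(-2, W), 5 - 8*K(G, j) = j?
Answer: 21609/64 ≈ 337.64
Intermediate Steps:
K(G, j) = 5/8 - j/8
r(u, W) = -21/8 + W/8 (r(u, W) = -2 - (5/8 - W/8) = -2 + (-5/8 + W/8) = -21/8 + W/8)
(r(12, 2) + (7*(-3) + 5))**2 = ((-21/8 + (1/8)*2) + (7*(-3) + 5))**2 = ((-21/8 + 1/4) + (-21 + 5))**2 = (-19/8 - 16)**2 = (-147/8)**2 = 21609/64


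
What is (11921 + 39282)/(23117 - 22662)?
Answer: 51203/455 ≈ 112.53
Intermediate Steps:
(11921 + 39282)/(23117 - 22662) = 51203/455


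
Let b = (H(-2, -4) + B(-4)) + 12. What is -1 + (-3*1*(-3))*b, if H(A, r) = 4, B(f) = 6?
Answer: 197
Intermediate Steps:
b = 22 (b = (4 + 6) + 12 = 10 + 12 = 22)
-1 + (-3*1*(-3))*b = -1 + (-3*1*(-3))*22 = -1 - 3*(-3)*22 = -1 + 9*22 = -1 + 198 = 197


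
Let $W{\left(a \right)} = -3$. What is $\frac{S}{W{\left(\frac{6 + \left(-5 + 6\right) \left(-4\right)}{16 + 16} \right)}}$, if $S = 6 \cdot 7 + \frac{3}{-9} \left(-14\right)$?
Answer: $- \frac{140}{9} \approx -15.556$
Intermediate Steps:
$S = \frac{140}{3}$ ($S = 42 + 3 \left(- \frac{1}{9}\right) \left(-14\right) = 42 - - \frac{14}{3} = 42 + \frac{14}{3} = \frac{140}{3} \approx 46.667$)
$\frac{S}{W{\left(\frac{6 + \left(-5 + 6\right) \left(-4\right)}{16 + 16} \right)}} = \frac{140}{3 \left(-3\right)} = \frac{140}{3} \left(- \frac{1}{3}\right) = - \frac{140}{9}$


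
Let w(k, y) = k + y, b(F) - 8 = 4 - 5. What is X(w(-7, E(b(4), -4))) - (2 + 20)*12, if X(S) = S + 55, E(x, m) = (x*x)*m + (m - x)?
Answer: -423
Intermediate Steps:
b(F) = 7 (b(F) = 8 + (4 - 5) = 8 - 1 = 7)
E(x, m) = m - x + m*x² (E(x, m) = x²*m + (m - x) = m*x² + (m - x) = m - x + m*x²)
X(S) = 55 + S
X(w(-7, E(b(4), -4))) - (2 + 20)*12 = (55 + (-7 + (-4 - 1*7 - 4*7²))) - (2 + 20)*12 = (55 + (-7 + (-4 - 7 - 4*49))) - 22*12 = (55 + (-7 + (-4 - 7 - 196))) - 1*264 = (55 + (-7 - 207)) - 264 = (55 - 214) - 264 = -159 - 264 = -423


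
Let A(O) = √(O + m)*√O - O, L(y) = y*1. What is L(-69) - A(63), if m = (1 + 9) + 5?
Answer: -6 - 3*√546 ≈ -76.100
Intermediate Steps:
m = 15 (m = 10 + 5 = 15)
L(y) = y
A(O) = -O + √O*√(15 + O) (A(O) = √(O + 15)*√O - O = √(15 + O)*√O - O = √O*√(15 + O) - O = -O + √O*√(15 + O))
L(-69) - A(63) = -69 - (-1*63 + √63*√(15 + 63)) = -69 - (-63 + (3*√7)*√78) = -69 - (-63 + 3*√546) = -69 + (63 - 3*√546) = -6 - 3*√546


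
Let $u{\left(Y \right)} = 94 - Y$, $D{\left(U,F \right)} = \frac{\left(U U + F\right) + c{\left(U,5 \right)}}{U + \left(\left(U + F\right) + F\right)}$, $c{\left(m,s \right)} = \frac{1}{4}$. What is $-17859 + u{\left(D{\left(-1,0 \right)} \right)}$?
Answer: $- \frac{142115}{8} \approx -17764.0$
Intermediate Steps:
$c{\left(m,s \right)} = \frac{1}{4}$
$D{\left(U,F \right)} = \frac{\frac{1}{4} + F + U^{2}}{2 F + 2 U}$ ($D{\left(U,F \right)} = \frac{\left(U U + F\right) + \frac{1}{4}}{U + \left(\left(U + F\right) + F\right)} = \frac{\left(U^{2} + F\right) + \frac{1}{4}}{U + \left(\left(F + U\right) + F\right)} = \frac{\left(F + U^{2}\right) + \frac{1}{4}}{U + \left(U + 2 F\right)} = \frac{\frac{1}{4} + F + U^{2}}{2 F + 2 U}$)
$-17859 + u{\left(D{\left(-1,0 \right)} \right)} = -17859 + \left(94 - \frac{\frac{1}{8} + \frac{1}{2} \cdot 0 + \frac{\left(-1\right)^{2}}{2}}{0 - 1}\right) = -17859 + \left(94 - \frac{\frac{1}{8} + 0 + \frac{1}{2} \cdot 1}{-1}\right) = -17859 + \left(94 - - (\frac{1}{8} + 0 + \frac{1}{2})\right) = -17859 + \left(94 - \left(-1\right) \frac{5}{8}\right) = -17859 + \left(94 - - \frac{5}{8}\right) = -17859 + \left(94 + \frac{5}{8}\right) = -17859 + \frac{757}{8} = - \frac{142115}{8}$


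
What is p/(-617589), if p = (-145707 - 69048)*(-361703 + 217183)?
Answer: -10345464200/205863 ≈ -50254.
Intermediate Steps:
p = 31036392600 (p = -214755*(-144520) = 31036392600)
p/(-617589) = 31036392600/(-617589) = 31036392600*(-1/617589) = -10345464200/205863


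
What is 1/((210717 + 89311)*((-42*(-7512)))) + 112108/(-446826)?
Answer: -1768691183963545/7049427400354752 ≈ -0.25090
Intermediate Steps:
1/((210717 + 89311)*((-42*(-7512)))) + 112108/(-446826) = 1/(300028*315504) + 112108*(-1/446826) = (1/300028)*(1/315504) - 56054/223413 = 1/94660034112 - 56054/223413 = -1768691183963545/7049427400354752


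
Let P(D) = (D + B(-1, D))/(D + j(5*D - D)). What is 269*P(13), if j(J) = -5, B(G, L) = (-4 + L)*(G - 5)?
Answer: -11029/8 ≈ -1378.6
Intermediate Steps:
B(G, L) = (-5 + G)*(-4 + L) (B(G, L) = (-4 + L)*(-5 + G) = (-5 + G)*(-4 + L))
P(D) = (24 - 5*D)/(-5 + D) (P(D) = (D + (20 - 5*D - 4*(-1) - D))/(D - 5) = (D + (20 - 5*D + 4 - D))/(-5 + D) = (D + (24 - 6*D))/(-5 + D) = (24 - 5*D)/(-5 + D))
269*P(13) = 269*((24 - 5*13)/(-5 + 13)) = 269*((24 - 65)/8) = 269*((⅛)*(-41)) = 269*(-41/8) = -11029/8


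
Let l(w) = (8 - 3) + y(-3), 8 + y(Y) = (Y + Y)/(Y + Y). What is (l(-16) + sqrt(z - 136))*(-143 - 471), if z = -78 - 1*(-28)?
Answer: 1228 - 614*I*sqrt(186) ≈ 1228.0 - 8373.8*I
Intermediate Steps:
y(Y) = -7 (y(Y) = -8 + (Y + Y)/(Y + Y) = -8 + (2*Y)/((2*Y)) = -8 + (2*Y)*(1/(2*Y)) = -8 + 1 = -7)
z = -50 (z = -78 + 28 = -50)
l(w) = -2 (l(w) = (8 - 3) - 7 = 5 - 7 = -2)
(l(-16) + sqrt(z - 136))*(-143 - 471) = (-2 + sqrt(-50 - 136))*(-143 - 471) = (-2 + sqrt(-186))*(-614) = (-2 + I*sqrt(186))*(-614) = 1228 - 614*I*sqrt(186)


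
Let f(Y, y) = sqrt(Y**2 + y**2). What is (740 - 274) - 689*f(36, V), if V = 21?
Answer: 466 - 2067*sqrt(193) ≈ -28250.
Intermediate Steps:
(740 - 274) - 689*f(36, V) = (740 - 274) - 689*sqrt(36**2 + 21**2) = 466 - 689*sqrt(1296 + 441) = 466 - 2067*sqrt(193)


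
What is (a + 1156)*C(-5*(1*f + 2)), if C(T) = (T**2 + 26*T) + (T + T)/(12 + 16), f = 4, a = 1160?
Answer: 1910700/7 ≈ 2.7296e+5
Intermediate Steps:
C(T) = T**2 + 365*T/14 (C(T) = (T**2 + 26*T) + (2*T)/28 = (T**2 + 26*T) + (2*T)*(1/28) = (T**2 + 26*T) + T/14 = T**2 + 365*T/14)
(a + 1156)*C(-5*(1*f + 2)) = (1160 + 1156)*((-5*(1*4 + 2))*(365 + 14*(-5*(1*4 + 2)))/14) = 2316*((-5*(4 + 2))*(365 + 14*(-5*(4 + 2)))/14) = 2316*((-5*6)*(365 + 14*(-5*6))/14) = 2316*((1/14)*(-30)*(365 + 14*(-30))) = 2316*((1/14)*(-30)*(365 - 420)) = 2316*((1/14)*(-30)*(-55)) = 2316*(825/7) = 1910700/7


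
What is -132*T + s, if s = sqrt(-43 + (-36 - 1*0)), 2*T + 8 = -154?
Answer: 10692 + I*sqrt(79) ≈ 10692.0 + 8.8882*I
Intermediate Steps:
T = -81 (T = -4 + (1/2)*(-154) = -4 - 77 = -81)
s = I*sqrt(79) (s = sqrt(-43 + (-36 + 0)) = sqrt(-43 - 36) = sqrt(-79) = I*sqrt(79) ≈ 8.8882*I)
-132*T + s = -132*(-81) + I*sqrt(79) = 10692 + I*sqrt(79)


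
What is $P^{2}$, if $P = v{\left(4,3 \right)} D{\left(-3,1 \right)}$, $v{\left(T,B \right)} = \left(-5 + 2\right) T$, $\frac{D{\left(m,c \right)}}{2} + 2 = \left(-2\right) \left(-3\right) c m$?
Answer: $230400$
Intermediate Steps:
$D{\left(m,c \right)} = -4 + 12 c m$ ($D{\left(m,c \right)} = -4 + 2 \left(-2\right) \left(-3\right) c m = -4 + 2 \cdot 6 c m = -4 + 12 c m$)
$v{\left(T,B \right)} = - 3 T$
$P = 480$ ($P = \left(-3\right) 4 \left(-4 + 12 \cdot 1 \left(-3\right)\right) = - 12 \left(-4 - 36\right) = \left(-12\right) \left(-40\right) = 480$)
$P^{2} = 480^{2} = 230400$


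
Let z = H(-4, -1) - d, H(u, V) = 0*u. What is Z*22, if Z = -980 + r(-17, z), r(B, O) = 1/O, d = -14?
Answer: -150909/7 ≈ -21558.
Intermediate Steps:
H(u, V) = 0
z = 14 (z = 0 - 1*(-14) = 0 + 14 = 14)
Z = -13719/14 (Z = -980 + 1/14 = -13719/14 ≈ -979.93)
Z*22 = -13719/14*22 = -150909/7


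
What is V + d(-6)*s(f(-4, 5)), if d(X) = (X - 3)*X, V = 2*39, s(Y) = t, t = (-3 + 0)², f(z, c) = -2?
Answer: 564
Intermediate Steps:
t = 9 (t = (-3)² = 9)
s(Y) = 9
V = 78
d(X) = X*(-3 + X) (d(X) = (-3 + X)*X = X*(-3 + X))
V + d(-6)*s(f(-4, 5)) = 78 - 6*(-3 - 6)*9 = 78 - 6*(-9)*9 = 78 + 54*9 = 78 + 486 = 564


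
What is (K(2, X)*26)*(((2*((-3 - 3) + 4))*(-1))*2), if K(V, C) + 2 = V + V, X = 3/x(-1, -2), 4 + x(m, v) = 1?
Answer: 416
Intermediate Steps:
x(m, v) = -3 (x(m, v) = -4 + 1 = -3)
X = -1 (X = 3/(-3) = 3*(-⅓) = -1)
K(V, C) = -2 + 2*V (K(V, C) = -2 + (V + V) = -2 + 2*V)
(K(2, X)*26)*(((2*((-3 - 3) + 4))*(-1))*2) = ((-2 + 2*2)*26)*(((2*((-3 - 3) + 4))*(-1))*2) = ((-2 + 4)*26)*(((2*(-6 + 4))*(-1))*2) = (2*26)*(((2*(-2))*(-1))*2) = 52*(-4*(-1)*2) = 52*(4*2) = 52*8 = 416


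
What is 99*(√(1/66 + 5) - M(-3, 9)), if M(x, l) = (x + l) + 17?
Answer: -2277 + 3*√21846/2 ≈ -2055.3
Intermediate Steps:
M(x, l) = 17 + l + x (M(x, l) = (l + x) + 17 = 17 + l + x)
99*(√(1/66 + 5) - M(-3, 9)) = 99*(√(1/66 + 5) - (17 + 9 - 3)) = 99*(√(1/66 + 5) - 1*23) = 99*(√(331/66) - 23) = 99*(√21846/66 - 23) = 99*(-23 + √21846/66) = -2277 + 3*√21846/2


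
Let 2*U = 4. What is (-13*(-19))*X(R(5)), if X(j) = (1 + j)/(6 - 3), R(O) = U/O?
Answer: 1729/15 ≈ 115.27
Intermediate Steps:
U = 2 (U = (½)*4 = 2)
R(O) = 2/O
X(j) = ⅓ + j/3 (X(j) = (1 + j)/3 = (1 + j)*(⅓) = ⅓ + j/3)
(-13*(-19))*X(R(5)) = (-13*(-19))*(⅓ + (2/5)/3) = 247*(⅓ + (2*(⅕))/3) = 247*(⅓ + (⅓)*(⅖)) = 247*(⅓ + 2/15) = 247*(7/15) = 1729/15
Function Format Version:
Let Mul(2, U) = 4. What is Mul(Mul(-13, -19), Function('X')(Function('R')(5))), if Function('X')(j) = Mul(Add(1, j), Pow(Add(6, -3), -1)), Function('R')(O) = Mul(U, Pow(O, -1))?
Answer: Rational(1729, 15) ≈ 115.27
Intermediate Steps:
U = 2 (U = Mul(Rational(1, 2), 4) = 2)
Function('R')(O) = Mul(2, Pow(O, -1))
Function('X')(j) = Add(Rational(1, 3), Mul(Rational(1, 3), j)) (Function('X')(j) = Mul(Add(1, j), Pow(3, -1)) = Mul(Add(1, j), Rational(1, 3)) = Add(Rational(1, 3), Mul(Rational(1, 3), j)))
Mul(Mul(-13, -19), Function('X')(Function('R')(5))) = Mul(Mul(-13, -19), Add(Rational(1, 3), Mul(Rational(1, 3), Mul(2, Pow(5, -1))))) = Mul(247, Add(Rational(1, 3), Mul(Rational(1, 3), Mul(2, Rational(1, 5))))) = Mul(247, Add(Rational(1, 3), Mul(Rational(1, 3), Rational(2, 5)))) = Mul(247, Add(Rational(1, 3), Rational(2, 15))) = Mul(247, Rational(7, 15)) = Rational(1729, 15)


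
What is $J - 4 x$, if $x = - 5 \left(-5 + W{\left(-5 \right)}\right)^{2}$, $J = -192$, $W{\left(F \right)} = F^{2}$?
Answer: $7808$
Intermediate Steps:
$x = -2000$ ($x = - 5 \left(-5 + \left(-5\right)^{2}\right)^{2} = - 5 \left(-5 + 25\right)^{2} = - 5 \cdot 20^{2} = \left(-5\right) 400 = -2000$)
$J - 4 x = -192 - -8000 = -192 + 8000 = 7808$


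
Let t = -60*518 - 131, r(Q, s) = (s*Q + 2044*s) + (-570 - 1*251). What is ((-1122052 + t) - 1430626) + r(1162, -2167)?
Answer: -9532112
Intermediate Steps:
r(Q, s) = -821 + 2044*s + Q*s (r(Q, s) = (Q*s + 2044*s) + (-570 - 251) = (2044*s + Q*s) - 821 = -821 + 2044*s + Q*s)
t = -31211 (t = -31080 - 131 = -31211)
((-1122052 + t) - 1430626) + r(1162, -2167) = ((-1122052 - 31211) - 1430626) + (-821 + 2044*(-2167) + 1162*(-2167)) = (-1153263 - 1430626) + (-821 - 4429348 - 2518054) = -2583889 - 6948223 = -9532112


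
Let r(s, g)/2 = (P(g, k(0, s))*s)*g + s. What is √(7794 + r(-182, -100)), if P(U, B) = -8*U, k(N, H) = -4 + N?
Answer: √29127430 ≈ 5397.0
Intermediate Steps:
r(s, g) = 2*s - 16*s*g² (r(s, g) = 2*(((-8*g)*s)*g + s) = 2*((-8*g*s)*g + s) = 2*(-8*s*g² + s) = 2*(s - 8*s*g²) = 2*s - 16*s*g²)
√(7794 + r(-182, -100)) = √(7794 + 2*(-182)*(1 - 8*(-100)²)) = √(7794 + 2*(-182)*(1 - 8*10000)) = √(7794 + 2*(-182)*(1 - 80000)) = √(7794 + 2*(-182)*(-79999)) = √(7794 + 29119636) = √29127430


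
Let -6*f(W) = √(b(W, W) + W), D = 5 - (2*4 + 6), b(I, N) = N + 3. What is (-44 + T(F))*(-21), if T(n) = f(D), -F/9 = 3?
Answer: 924 + 7*I*√15/2 ≈ 924.0 + 13.555*I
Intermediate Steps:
F = -27 (F = -9*3 = -27)
b(I, N) = 3 + N
D = -9 (D = 5 - (8 + 6) = 5 - 1*14 = 5 - 14 = -9)
f(W) = -√(3 + 2*W)/6 (f(W) = -√((3 + W) + W)/6 = -√(3 + 2*W)/6)
T(n) = -I*√15/6 (T(n) = -√(3 + 2*(-9))/6 = -√(3 - 18)/6 = -I*√15/6)
(-44 + T(F))*(-21) = (-44 - I*√15/6)*(-21) = 924 + 7*I*√15/2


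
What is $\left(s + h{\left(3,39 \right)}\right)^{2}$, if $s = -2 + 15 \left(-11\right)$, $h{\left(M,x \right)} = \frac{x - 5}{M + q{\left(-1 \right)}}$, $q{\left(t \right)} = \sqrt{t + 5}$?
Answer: $\frac{641601}{25} \approx 25664.0$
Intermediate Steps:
$q{\left(t \right)} = \sqrt{5 + t}$
$h{\left(M,x \right)} = \frac{-5 + x}{2 + M}$ ($h{\left(M,x \right)} = \frac{x - 5}{M + \sqrt{5 - 1}} = \frac{-5 + x}{M + \sqrt{4}} = \frac{-5 + x}{M + 2} = \frac{-5 + x}{2 + M}$)
$s = -167$ ($s = -2 - 165 = -167$)
$\left(s + h{\left(3,39 \right)}\right)^{2} = \left(-167 + \frac{-5 + 39}{2 + 3}\right)^{2} = \left(-167 + \frac{1}{5} \cdot 34\right)^{2} = \left(-167 + \frac{34}{5}\right)^{2} = \left(- \frac{801}{5}\right)^{2} = \frac{641601}{25}$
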